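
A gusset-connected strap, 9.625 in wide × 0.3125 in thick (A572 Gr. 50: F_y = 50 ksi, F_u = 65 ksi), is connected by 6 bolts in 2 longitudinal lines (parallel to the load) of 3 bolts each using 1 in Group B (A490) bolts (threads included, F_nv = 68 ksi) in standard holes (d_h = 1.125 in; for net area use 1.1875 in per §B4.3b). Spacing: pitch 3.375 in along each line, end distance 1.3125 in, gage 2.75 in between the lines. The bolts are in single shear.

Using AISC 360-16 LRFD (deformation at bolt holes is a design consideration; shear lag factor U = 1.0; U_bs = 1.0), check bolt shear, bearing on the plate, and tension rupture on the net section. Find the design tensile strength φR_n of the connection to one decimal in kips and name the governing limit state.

110.4 kips (net-section rupture governs)

Bolt shear: A_b = π(1)²/4 = 0.7854 in². φR_n = 0.75 × 68 × 0.7854 × 6 × 1 = 240.3 kips.
Bearing (0.3125 in plate, F_u = 65 ksi): end bolts L_c = 1.3125 − 1.125/2 = 0.75, R_n = min(1.2×0.75×0.3125×65, 2.4×1×0.3125×65) = 18.281 kips/bolt; interior L_c = 3.375 − 1.125 = 2.25, R_n = 48.75 kips/bolt. φR_n = 0.75 × (2×18.281 + 4×48.75) = 173.7 kips.
Tension rupture (net): A_n = (9.625 − 2×1.1875)×0.3125 = 2.2656 in² (U = 1.0, A_e = A_n). φR_n = 0.75 × 65 × 2.2656 = 110.4 kips.
Governing: min(240.3, 173.7, 110.4) = 110.4 kips → net-section rupture.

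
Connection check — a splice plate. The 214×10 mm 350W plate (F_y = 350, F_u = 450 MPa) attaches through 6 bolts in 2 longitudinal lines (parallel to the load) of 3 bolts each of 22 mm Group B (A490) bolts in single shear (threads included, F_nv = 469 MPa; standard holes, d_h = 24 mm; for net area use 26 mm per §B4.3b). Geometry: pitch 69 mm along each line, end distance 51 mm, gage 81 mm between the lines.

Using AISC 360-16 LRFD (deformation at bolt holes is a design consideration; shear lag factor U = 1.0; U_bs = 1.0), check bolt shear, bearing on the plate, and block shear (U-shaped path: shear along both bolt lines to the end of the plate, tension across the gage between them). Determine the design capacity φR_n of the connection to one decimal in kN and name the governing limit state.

Bolt shear: A_b = π(22)²/4 = 380.13 mm². φR_n = 0.75 × 469 × 380.13 × 6 × 1 = 802.3 kN.
Bearing (10 mm plate, F_u = 450 MPa): end bolts L_c = 51 − 24/2 = 39, R_n = min(1.2×39×10×450, 2.4×22×10×450) = 210.6 kN/bolt; interior L_c = 69 − 24 = 45, R_n = 237.6 kN/bolt. φR_n = 0.75 × (2×210.6 + 4×237.6) = 1028.7 kN.
Block shear: shear path 2×[51+2×69] = 2×189 mm, A_gv = 3780, A_nv = 2×(189 − 2.5×26)×10 = 2480 mm²; tension across gage: (81 − 1×26)×10 = 550 mm². R_n = min(0.6×450×2480, 0.6×350×3780) + 1.0×450×550 = min(669.6, 793.8) + 247.5 = 917.1 kN. φR_n = 0.75 × 917.1 = 687.8 kN.
Governing: min(802.3, 1028.7, 687.8) = 687.8 kN → block shear.

687.8 kN (block shear governs)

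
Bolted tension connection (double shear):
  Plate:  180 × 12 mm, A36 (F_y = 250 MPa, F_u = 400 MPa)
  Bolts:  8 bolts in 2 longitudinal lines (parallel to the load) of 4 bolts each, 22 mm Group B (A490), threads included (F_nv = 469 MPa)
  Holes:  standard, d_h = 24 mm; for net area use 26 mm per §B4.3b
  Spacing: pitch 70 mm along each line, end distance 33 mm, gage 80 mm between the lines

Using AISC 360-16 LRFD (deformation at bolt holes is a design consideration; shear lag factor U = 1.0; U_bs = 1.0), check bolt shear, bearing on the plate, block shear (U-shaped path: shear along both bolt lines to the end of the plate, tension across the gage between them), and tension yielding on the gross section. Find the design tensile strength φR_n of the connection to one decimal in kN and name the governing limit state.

Bolt shear: A_b = π(22)²/4 = 380.13 mm². φR_n = 0.75 × 469 × 380.13 × 8 × 2 = 2139.4 kN.
Bearing (12 mm plate, F_u = 400 MPa): end bolts L_c = 33 − 24/2 = 21, R_n = min(1.2×21×12×400, 2.4×22×12×400) = 120.96 kN/bolt; interior L_c = 70 − 24 = 46, R_n = 253.44 kN/bolt. φR_n = 0.75 × (2×120.96 + 6×253.44) = 1321.9 kN.
Block shear: shear path 2×[33+3×70] = 2×243 mm, A_gv = 5832, A_nv = 2×(243 − 3.5×26)×12 = 3648 mm²; tension across gage: (80 − 1×26)×12 = 648 mm². R_n = min(0.6×400×3648, 0.6×250×5832) + 1.0×400×648 = min(875.52, 874.8) + 259.2 = 1134 kN. φR_n = 0.75 × 1134 = 850.5 kN.
Tension yield (gross): A_g = 180×12 = 2160 mm². φR_n = 0.90 × 250 × 2160 = 486.0 kN.
Governing: min(2139.4, 1321.9, 850.5, 486.0) = 486.0 kN → gross-section yield.

486.0 kN (gross-section yield governs)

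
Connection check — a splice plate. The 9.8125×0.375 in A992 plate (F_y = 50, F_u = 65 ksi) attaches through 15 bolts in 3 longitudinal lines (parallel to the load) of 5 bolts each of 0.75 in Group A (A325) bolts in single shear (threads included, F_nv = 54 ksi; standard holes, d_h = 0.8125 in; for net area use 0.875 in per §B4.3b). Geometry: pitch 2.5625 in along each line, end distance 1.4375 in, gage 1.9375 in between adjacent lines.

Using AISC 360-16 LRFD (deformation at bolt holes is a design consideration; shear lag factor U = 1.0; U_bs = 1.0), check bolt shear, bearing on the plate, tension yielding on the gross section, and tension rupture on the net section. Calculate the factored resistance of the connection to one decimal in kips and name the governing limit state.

131.4 kips (net-section rupture governs)

Bolt shear: A_b = π(0.75)²/4 = 0.44179 in². φR_n = 0.75 × 54 × 0.44179 × 15 × 1 = 268.4 kips.
Bearing (0.375 in plate, F_u = 65 ksi): end bolts L_c = 1.4375 − 0.8125/2 = 1.03125, R_n = min(1.2×1.03125×0.375×65, 2.4×0.75×0.375×65) = 30.164 kips/bolt; interior L_c = 2.5625 − 0.8125 = 1.75, R_n = 43.875 kips/bolt. φR_n = 0.75 × (3×30.164 + 12×43.875) = 462.7 kips.
Tension yield (gross): A_g = 9.8125×0.375 = 3.6797 in². φR_n = 0.90 × 50 × 3.6797 = 165.6 kips.
Tension rupture (net): A_n = (9.8125 − 3×0.875)×0.375 = 2.6953 in² (U = 1.0, A_e = A_n). φR_n = 0.75 × 65 × 2.6953 = 131.4 kips.
Governing: min(268.4, 462.7, 165.6, 131.4) = 131.4 kips → net-section rupture.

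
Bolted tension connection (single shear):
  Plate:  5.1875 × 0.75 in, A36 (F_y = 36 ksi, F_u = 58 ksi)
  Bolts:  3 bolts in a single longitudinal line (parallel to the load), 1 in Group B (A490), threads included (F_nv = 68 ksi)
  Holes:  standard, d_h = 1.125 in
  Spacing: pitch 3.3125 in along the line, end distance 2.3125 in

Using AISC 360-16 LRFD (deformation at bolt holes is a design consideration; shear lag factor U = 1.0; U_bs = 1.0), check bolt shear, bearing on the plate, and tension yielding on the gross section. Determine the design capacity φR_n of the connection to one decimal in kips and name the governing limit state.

120.2 kips (bolt shear governs)

Bolt shear: A_b = π(1)²/4 = 0.7854 in². φR_n = 0.75 × 68 × 0.7854 × 3 × 1 = 120.2 kips.
Bearing (0.75 in plate, F_u = 58 ksi): end bolts L_c = 2.3125 − 1.125/2 = 1.75, R_n = min(1.2×1.75×0.75×58, 2.4×1×0.75×58) = 91.35 kips/bolt; interior L_c = 3.3125 − 1.125 = 2.1875, R_n = 104.4 kips/bolt. φR_n = 0.75 × (1×91.35 + 2×104.4) = 225.1 kips.
Tension yield (gross): A_g = 5.1875×0.75 = 3.8906 in². φR_n = 0.90 × 36 × 3.8906 = 126.1 kips.
Governing: min(120.2, 225.1, 126.1) = 120.2 kips → bolt shear.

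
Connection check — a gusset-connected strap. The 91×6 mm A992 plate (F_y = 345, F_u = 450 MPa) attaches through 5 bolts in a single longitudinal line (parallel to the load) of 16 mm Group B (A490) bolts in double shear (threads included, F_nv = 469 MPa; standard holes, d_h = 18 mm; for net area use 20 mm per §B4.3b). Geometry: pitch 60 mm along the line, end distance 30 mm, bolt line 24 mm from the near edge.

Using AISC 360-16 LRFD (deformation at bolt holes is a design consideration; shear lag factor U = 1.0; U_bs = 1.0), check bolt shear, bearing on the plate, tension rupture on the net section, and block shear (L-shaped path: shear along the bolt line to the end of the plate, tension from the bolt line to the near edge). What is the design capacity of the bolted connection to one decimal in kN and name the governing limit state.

Bolt shear: A_b = π(16)²/4 = 201.06 mm². φR_n = 0.75 × 469 × 201.06 × 5 × 2 = 707.2 kN.
Bearing (6 mm plate, F_u = 450 MPa): end bolts L_c = 30 − 18/2 = 21, R_n = min(1.2×21×6×450, 2.4×16×6×450) = 68.04 kN/bolt; interior L_c = 60 − 18 = 42, R_n = 103.68 kN/bolt. φR_n = 0.75 × (1×68.04 + 4×103.68) = 362.1 kN.
Tension rupture (net): A_n = (91 − 1×20)×6 = 426 mm² (U = 1.0, A_e = A_n). φR_n = 0.75 × 450 × 426 = 143.8 kN.
Block shear: shear path 1×[30+4×60] = 1×270 mm, A_gv = 1620, A_nv = 1×(270 − 4.5×20)×6 = 1080 mm²; tension to near edge: (24 − 0.5×20)×6 = 84 mm². R_n = min(0.6×450×1080, 0.6×345×1620) + 1.0×450×84 = min(291.6, 335.34) + 37.8 = 329.4 kN. φR_n = 0.75 × 329.4 = 247.1 kN.
Governing: min(707.2, 362.1, 143.8, 247.1) = 143.8 kN → net-section rupture.

143.8 kN (net-section rupture governs)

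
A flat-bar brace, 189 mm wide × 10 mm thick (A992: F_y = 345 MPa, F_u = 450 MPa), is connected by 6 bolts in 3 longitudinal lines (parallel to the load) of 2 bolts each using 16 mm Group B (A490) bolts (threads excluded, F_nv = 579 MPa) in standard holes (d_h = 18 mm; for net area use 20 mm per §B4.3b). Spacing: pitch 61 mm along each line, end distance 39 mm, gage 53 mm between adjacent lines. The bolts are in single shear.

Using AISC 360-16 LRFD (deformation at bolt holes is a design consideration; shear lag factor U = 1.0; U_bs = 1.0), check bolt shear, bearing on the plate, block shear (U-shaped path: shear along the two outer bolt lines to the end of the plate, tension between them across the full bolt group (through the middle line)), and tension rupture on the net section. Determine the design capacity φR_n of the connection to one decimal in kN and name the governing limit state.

435.4 kN (net-section rupture governs)

Bolt shear: A_b = π(16)²/4 = 201.06 mm². φR_n = 0.75 × 579 × 201.06 × 6 × 1 = 523.9 kN.
Bearing (10 mm plate, F_u = 450 MPa): end bolts L_c = 39 − 18/2 = 30, R_n = min(1.2×30×10×450, 2.4×16×10×450) = 162 kN/bolt; interior L_c = 61 − 18 = 43, R_n = 172.8 kN/bolt. φR_n = 0.75 × (3×162 + 3×172.8) = 753.3 kN.
Block shear: shear path 2×[39+1×61] = 2×100 mm, A_gv = 2000, A_nv = 2×(100 − 1.5×20)×10 = 1400 mm²; tension across gage: (106 − 2×20)×10 = 660 mm². R_n = min(0.6×450×1400, 0.6×345×2000) + 1.0×450×660 = min(378, 414) + 297 = 675 kN. φR_n = 0.75 × 675 = 506.3 kN.
Tension rupture (net): A_n = (189 − 3×20)×10 = 1290 mm² (U = 1.0, A_e = A_n). φR_n = 0.75 × 450 × 1290 = 435.4 kN.
Governing: min(523.9, 753.3, 506.3, 435.4) = 435.4 kN → net-section rupture.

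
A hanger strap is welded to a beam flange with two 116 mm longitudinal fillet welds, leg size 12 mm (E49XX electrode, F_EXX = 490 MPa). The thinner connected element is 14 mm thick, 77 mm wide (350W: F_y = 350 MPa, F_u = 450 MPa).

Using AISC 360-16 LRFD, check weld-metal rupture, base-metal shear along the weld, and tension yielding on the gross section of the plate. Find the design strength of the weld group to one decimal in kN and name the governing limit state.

339.6 kN (gross-section yield governs)

Weld metal: throat = 0.707×12 = 8.484 mm, L = 2×116 = 232 mm. φR_n = 0.75 × 0.6 × 490 × 8.484 × 232 = 434.0 kN.
Base metal shear (14 mm plate): yield φR_n = 1.0×0.6×350×14×232 = 682.1 kN; rupture φR_n = 0.75×0.6×450×14×232 = 657.7 kN; take 657.7 kN (rupture).
Tension yield (gross): A_g = 77×14 = 1078 mm². φR_n = 0.90 × 350 × 1078 = 339.6 kN.
Governing: min(434.0, 657.7, 339.6) = 339.6 kN → gross-section yield.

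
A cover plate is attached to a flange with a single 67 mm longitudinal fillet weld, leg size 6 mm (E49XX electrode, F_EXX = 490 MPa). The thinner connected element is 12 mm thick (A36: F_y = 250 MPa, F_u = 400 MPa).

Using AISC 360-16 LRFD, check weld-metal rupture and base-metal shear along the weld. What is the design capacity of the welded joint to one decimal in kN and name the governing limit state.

Weld metal: throat = 0.707×6 = 4.242 mm, L = 67 mm. φR_n = 0.75 × 0.6 × 490 × 4.242 × 67 = 62.7 kN.
Base metal shear (12 mm plate): yield φR_n = 1.0×0.6×250×12×67 = 120.6 kN; rupture φR_n = 0.75×0.6×400×12×67 = 144.7 kN; take 120.6 kN (yield).
Governing: min(62.7, 120.6) = 62.7 kN → weld metal.

62.7 kN (weld metal governs)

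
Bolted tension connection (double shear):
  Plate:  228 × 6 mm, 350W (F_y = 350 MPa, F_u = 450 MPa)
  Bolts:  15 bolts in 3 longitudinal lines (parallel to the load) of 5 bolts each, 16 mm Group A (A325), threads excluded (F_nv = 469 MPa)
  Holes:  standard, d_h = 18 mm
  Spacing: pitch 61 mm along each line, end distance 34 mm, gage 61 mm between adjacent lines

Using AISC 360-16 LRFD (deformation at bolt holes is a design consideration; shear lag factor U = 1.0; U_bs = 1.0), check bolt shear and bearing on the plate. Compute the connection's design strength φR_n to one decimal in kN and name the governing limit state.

1115.4 kN (bearing governs)

Bolt shear: A_b = π(16)²/4 = 201.06 mm². φR_n = 0.75 × 469 × 201.06 × 15 × 2 = 2121.7 kN.
Bearing (6 mm plate, F_u = 450 MPa): end bolts L_c = 34 − 18/2 = 25, R_n = min(1.2×25×6×450, 2.4×16×6×450) = 81 kN/bolt; interior L_c = 61 − 18 = 43, R_n = 103.68 kN/bolt. φR_n = 0.75 × (3×81 + 12×103.68) = 1115.4 kN.
Governing: min(2121.7, 1115.4) = 1115.4 kN → bearing.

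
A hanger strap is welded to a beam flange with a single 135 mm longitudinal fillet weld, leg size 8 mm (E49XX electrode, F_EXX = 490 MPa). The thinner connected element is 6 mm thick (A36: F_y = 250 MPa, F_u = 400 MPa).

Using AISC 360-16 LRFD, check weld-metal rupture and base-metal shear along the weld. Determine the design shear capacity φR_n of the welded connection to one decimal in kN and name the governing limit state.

121.5 kN (base-metal shear governs)

Weld metal: throat = 0.707×8 = 5.656 mm, L = 135 mm. φR_n = 0.75 × 0.6 × 490 × 5.656 × 135 = 168.4 kN.
Base metal shear (6 mm plate): yield φR_n = 1.0×0.6×250×6×135 = 121.5 kN; rupture φR_n = 0.75×0.6×400×6×135 = 145.8 kN; take 121.5 kN (yield).
Governing: min(168.4, 121.5) = 121.5 kN → base-metal shear.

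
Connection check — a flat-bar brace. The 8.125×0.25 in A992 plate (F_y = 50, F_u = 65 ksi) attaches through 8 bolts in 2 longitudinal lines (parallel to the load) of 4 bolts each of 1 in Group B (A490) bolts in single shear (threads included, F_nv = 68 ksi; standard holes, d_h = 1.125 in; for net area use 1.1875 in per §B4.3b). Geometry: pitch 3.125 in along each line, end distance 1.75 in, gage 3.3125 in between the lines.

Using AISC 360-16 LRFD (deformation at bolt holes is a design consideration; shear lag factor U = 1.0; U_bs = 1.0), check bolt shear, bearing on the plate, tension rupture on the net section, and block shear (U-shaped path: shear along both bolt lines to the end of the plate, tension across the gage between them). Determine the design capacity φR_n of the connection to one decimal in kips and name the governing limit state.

70.1 kips (net-section rupture governs)

Bolt shear: A_b = π(1)²/4 = 0.7854 in². φR_n = 0.75 × 68 × 0.7854 × 8 × 1 = 320.4 kips.
Bearing (0.25 in plate, F_u = 65 ksi): end bolts L_c = 1.75 − 1.125/2 = 1.1875, R_n = min(1.2×1.1875×0.25×65, 2.4×1×0.25×65) = 23.156 kips/bolt; interior L_c = 3.125 − 1.125 = 2, R_n = 39 kips/bolt. φR_n = 0.75 × (2×23.156 + 6×39) = 210.2 kips.
Tension rupture (net): A_n = (8.125 − 2×1.1875)×0.25 = 1.4375 in² (U = 1.0, A_e = A_n). φR_n = 0.75 × 65 × 1.4375 = 70.1 kips.
Block shear: shear path 2×[1.75+3×3.125] = 2×11.125 in, A_gv = 5.5625, A_nv = 2×(11.125 − 3.5×1.1875)×0.25 = 3.4844 in²; tension across gage: (3.3125 − 1×1.1875)×0.25 = 0.53125 in². R_n = min(0.6×65×3.4844, 0.6×50×5.5625) + 1.0×65×0.53125 = min(135.89, 166.88) + 34.531 = 170.42 kips. φR_n = 0.75 × 170.42 = 127.8 kips.
Governing: min(320.4, 210.2, 70.1, 127.8) = 70.1 kips → net-section rupture.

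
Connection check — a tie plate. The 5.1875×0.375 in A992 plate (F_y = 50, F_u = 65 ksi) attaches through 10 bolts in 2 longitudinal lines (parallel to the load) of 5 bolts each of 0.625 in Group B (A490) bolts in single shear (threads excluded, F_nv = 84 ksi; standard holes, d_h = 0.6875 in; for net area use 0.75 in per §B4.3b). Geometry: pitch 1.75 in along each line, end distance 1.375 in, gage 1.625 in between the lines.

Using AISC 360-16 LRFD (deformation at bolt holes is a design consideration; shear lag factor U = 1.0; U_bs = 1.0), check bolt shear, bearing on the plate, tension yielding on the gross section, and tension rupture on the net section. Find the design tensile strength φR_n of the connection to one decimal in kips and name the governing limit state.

67.4 kips (net-section rupture governs)

Bolt shear: A_b = π(0.625)²/4 = 0.3068 in². φR_n = 0.75 × 84 × 0.3068 × 10 × 1 = 193.3 kips.
Bearing (0.375 in plate, F_u = 65 ksi): end bolts L_c = 1.375 − 0.6875/2 = 1.03125, R_n = min(1.2×1.03125×0.375×65, 2.4×0.625×0.375×65) = 30.164 kips/bolt; interior L_c = 1.75 − 0.6875 = 1.0625, R_n = 31.078 kips/bolt. φR_n = 0.75 × (2×30.164 + 8×31.078) = 231.7 kips.
Tension yield (gross): A_g = 5.1875×0.375 = 1.9453 in². φR_n = 0.90 × 50 × 1.9453 = 87.5 kips.
Tension rupture (net): A_n = (5.1875 − 2×0.75)×0.375 = 1.3828 in² (U = 1.0, A_e = A_n). φR_n = 0.75 × 65 × 1.3828 = 67.4 kips.
Governing: min(193.3, 231.7, 87.5, 67.4) = 67.4 kips → net-section rupture.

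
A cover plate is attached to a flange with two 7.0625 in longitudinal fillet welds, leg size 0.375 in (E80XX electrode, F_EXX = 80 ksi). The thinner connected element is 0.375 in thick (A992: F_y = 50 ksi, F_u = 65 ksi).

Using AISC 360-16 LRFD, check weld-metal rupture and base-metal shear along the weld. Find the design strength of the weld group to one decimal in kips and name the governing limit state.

Weld metal: throat = 0.707×0.375 = 0.26513 in, L = 2×7.0625 = 14.125 in. φR_n = 0.75 × 0.6 × 80 × 0.26513 × 14.125 = 134.8 kips.
Base metal shear (0.375 in plate): yield φR_n = 1.0×0.6×50×0.375×14.125 = 158.9 kips; rupture φR_n = 0.75×0.6×65×0.375×14.125 = 154.9 kips; take 154.9 kips (rupture).
Governing: min(134.8, 154.9) = 134.8 kips → weld metal.

134.8 kips (weld metal governs)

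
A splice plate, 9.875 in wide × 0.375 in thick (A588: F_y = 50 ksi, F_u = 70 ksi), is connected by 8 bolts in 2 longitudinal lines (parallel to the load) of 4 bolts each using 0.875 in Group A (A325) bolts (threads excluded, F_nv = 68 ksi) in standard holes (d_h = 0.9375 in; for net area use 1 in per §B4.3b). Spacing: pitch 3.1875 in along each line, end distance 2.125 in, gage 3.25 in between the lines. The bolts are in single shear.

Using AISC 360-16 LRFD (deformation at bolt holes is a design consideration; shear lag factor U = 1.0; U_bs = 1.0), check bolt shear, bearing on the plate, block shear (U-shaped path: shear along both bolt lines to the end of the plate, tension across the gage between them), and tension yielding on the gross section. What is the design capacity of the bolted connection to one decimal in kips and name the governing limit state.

Bolt shear: A_b = π(0.875)²/4 = 0.60132 in². φR_n = 0.75 × 68 × 0.60132 × 8 × 1 = 245.3 kips.
Bearing (0.375 in plate, F_u = 70 ksi): end bolts L_c = 2.125 − 0.9375/2 = 1.65625, R_n = min(1.2×1.65625×0.375×70, 2.4×0.875×0.375×70) = 52.172 kips/bolt; interior L_c = 3.1875 − 0.9375 = 2.25, R_n = 55.125 kips/bolt. φR_n = 0.75 × (2×52.172 + 6×55.125) = 326.3 kips.
Block shear: shear path 2×[2.125+3×3.1875] = 2×11.6875 in, A_gv = 8.7656, A_nv = 2×(11.6875 − 3.5×1)×0.375 = 6.1406 in²; tension across gage: (3.25 − 1×1)×0.375 = 0.84375 in². R_n = min(0.6×70×6.1406, 0.6×50×8.7656) + 1.0×70×0.84375 = min(257.91, 262.97) + 59.063 = 316.97 kips. φR_n = 0.75 × 316.97 = 237.7 kips.
Tension yield (gross): A_g = 9.875×0.375 = 3.7031 in². φR_n = 0.90 × 50 × 3.7031 = 166.6 kips.
Governing: min(245.3, 326.3, 237.7, 166.6) = 166.6 kips → gross-section yield.

166.6 kips (gross-section yield governs)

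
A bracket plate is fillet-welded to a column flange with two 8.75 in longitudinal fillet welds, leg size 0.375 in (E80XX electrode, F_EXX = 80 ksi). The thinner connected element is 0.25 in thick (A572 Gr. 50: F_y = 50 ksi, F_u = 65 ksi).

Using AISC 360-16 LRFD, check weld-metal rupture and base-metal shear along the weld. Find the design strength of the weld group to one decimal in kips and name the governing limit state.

Weld metal: throat = 0.707×0.375 = 0.26513 in, L = 2×8.75 = 17.5 in. φR_n = 0.75 × 0.6 × 80 × 0.26513 × 17.5 = 167.0 kips.
Base metal shear (0.25 in plate): yield φR_n = 1.0×0.6×50×0.25×17.5 = 131.3 kips; rupture φR_n = 0.75×0.6×65×0.25×17.5 = 128.0 kips; take 128.0 kips (rupture).
Governing: min(167.0, 128.0) = 128.0 kips → base-metal shear.

128.0 kips (base-metal shear governs)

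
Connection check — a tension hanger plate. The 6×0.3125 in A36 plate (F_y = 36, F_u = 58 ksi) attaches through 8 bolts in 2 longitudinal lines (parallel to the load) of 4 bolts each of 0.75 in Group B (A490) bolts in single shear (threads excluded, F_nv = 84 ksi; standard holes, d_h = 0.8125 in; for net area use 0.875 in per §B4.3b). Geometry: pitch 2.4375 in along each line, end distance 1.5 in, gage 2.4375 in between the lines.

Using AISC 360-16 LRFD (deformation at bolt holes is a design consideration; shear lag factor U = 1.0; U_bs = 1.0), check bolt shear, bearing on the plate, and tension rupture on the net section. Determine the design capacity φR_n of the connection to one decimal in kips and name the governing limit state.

57.8 kips (net-section rupture governs)

Bolt shear: A_b = π(0.75)²/4 = 0.44179 in². φR_n = 0.75 × 84 × 0.44179 × 8 × 1 = 222.7 kips.
Bearing (0.3125 in plate, F_u = 58 ksi): end bolts L_c = 1.5 − 0.8125/2 = 1.09375, R_n = min(1.2×1.09375×0.3125×58, 2.4×0.75×0.3125×58) = 23.789 kips/bolt; interior L_c = 2.4375 − 0.8125 = 1.625, R_n = 32.625 kips/bolt. φR_n = 0.75 × (2×23.789 + 6×32.625) = 182.5 kips.
Tension rupture (net): A_n = (6 − 2×0.875)×0.3125 = 1.3281 in² (U = 1.0, A_e = A_n). φR_n = 0.75 × 58 × 1.3281 = 57.8 kips.
Governing: min(222.7, 182.5, 57.8) = 57.8 kips → net-section rupture.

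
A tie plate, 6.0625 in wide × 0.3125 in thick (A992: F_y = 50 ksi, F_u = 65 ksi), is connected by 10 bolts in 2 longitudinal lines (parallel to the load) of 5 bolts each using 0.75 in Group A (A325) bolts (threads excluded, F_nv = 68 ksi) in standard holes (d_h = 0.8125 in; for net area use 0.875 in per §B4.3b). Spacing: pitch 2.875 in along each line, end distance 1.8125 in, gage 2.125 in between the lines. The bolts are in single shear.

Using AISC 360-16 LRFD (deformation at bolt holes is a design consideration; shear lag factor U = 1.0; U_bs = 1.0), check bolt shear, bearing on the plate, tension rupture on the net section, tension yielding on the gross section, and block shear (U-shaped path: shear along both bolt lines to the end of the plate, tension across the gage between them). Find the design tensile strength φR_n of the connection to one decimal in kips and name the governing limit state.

65.7 kips (net-section rupture governs)

Bolt shear: A_b = π(0.75)²/4 = 0.44179 in². φR_n = 0.75 × 68 × 0.44179 × 10 × 1 = 225.3 kips.
Bearing (0.3125 in plate, F_u = 65 ksi): end bolts L_c = 1.8125 − 0.8125/2 = 1.40625, R_n = min(1.2×1.40625×0.3125×65, 2.4×0.75×0.3125×65) = 34.277 kips/bolt; interior L_c = 2.875 − 0.8125 = 2.0625, R_n = 36.563 kips/bolt. φR_n = 0.75 × (2×34.277 + 8×36.563) = 270.8 kips.
Tension rupture (net): A_n = (6.0625 − 2×0.875)×0.3125 = 1.3477 in² (U = 1.0, A_e = A_n). φR_n = 0.75 × 65 × 1.3477 = 65.7 kips.
Tension yield (gross): A_g = 6.0625×0.3125 = 1.8945 in². φR_n = 0.90 × 50 × 1.8945 = 85.3 kips.
Block shear: shear path 2×[1.8125+4×2.875] = 2×13.3125 in, A_gv = 8.3203, A_nv = 2×(13.3125 − 4.5×0.875)×0.3125 = 5.8594 in²; tension across gage: (2.125 − 1×0.875)×0.3125 = 0.39063 in². R_n = min(0.6×65×5.8594, 0.6×50×8.3203) + 1.0×65×0.39063 = min(228.52, 249.61) + 25.391 = 253.91 kips. φR_n = 0.75 × 253.91 = 190.4 kips.
Governing: min(225.3, 270.8, 65.7, 85.3, 190.4) = 65.7 kips → net-section rupture.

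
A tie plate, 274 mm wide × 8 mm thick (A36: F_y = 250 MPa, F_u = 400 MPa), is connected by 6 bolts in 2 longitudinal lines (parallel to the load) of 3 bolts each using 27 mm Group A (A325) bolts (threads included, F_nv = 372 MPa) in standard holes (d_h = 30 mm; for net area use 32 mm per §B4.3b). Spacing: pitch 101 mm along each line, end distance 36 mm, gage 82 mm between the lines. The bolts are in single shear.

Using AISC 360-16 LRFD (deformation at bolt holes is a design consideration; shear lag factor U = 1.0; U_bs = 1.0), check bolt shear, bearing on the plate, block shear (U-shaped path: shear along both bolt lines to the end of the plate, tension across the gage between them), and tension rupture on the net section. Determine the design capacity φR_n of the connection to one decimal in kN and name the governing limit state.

Bolt shear: A_b = π(27)²/4 = 572.56 mm². φR_n = 0.75 × 372 × 572.56 × 6 × 1 = 958.5 kN.
Bearing (8 mm plate, F_u = 400 MPa): end bolts L_c = 36 − 30/2 = 21, R_n = min(1.2×21×8×400, 2.4×27×8×400) = 80.64 kN/bolt; interior L_c = 101 − 30 = 71, R_n = 207.36 kN/bolt. φR_n = 0.75 × (2×80.64 + 4×207.36) = 743.0 kN.
Block shear: shear path 2×[36+2×101] = 2×238 mm, A_gv = 3808, A_nv = 2×(238 − 2.5×32)×8 = 2528 mm²; tension across gage: (82 − 1×32)×8 = 400 mm². R_n = min(0.6×400×2528, 0.6×250×3808) + 1.0×400×400 = min(606.72, 571.2) + 160 = 731.2 kN. φR_n = 0.75 × 731.2 = 548.4 kN.
Tension rupture (net): A_n = (274 − 2×32)×8 = 1680 mm² (U = 1.0, A_e = A_n). φR_n = 0.75 × 400 × 1680 = 504.0 kN.
Governing: min(958.5, 743.0, 548.4, 504.0) = 504.0 kN → net-section rupture.

504.0 kN (net-section rupture governs)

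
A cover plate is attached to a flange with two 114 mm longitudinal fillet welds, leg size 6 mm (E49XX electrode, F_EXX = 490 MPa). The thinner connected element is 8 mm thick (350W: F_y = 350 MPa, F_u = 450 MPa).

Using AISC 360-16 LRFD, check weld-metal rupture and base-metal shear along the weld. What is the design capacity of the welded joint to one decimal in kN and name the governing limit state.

213.3 kN (weld metal governs)

Weld metal: throat = 0.707×6 = 4.242 mm, L = 2×114 = 228 mm. φR_n = 0.75 × 0.6 × 490 × 4.242 × 228 = 213.3 kN.
Base metal shear (8 mm plate): yield φR_n = 1.0×0.6×350×8×228 = 383.0 kN; rupture φR_n = 0.75×0.6×450×8×228 = 369.4 kN; take 369.4 kN (rupture).
Governing: min(213.3, 369.4) = 213.3 kN → weld metal.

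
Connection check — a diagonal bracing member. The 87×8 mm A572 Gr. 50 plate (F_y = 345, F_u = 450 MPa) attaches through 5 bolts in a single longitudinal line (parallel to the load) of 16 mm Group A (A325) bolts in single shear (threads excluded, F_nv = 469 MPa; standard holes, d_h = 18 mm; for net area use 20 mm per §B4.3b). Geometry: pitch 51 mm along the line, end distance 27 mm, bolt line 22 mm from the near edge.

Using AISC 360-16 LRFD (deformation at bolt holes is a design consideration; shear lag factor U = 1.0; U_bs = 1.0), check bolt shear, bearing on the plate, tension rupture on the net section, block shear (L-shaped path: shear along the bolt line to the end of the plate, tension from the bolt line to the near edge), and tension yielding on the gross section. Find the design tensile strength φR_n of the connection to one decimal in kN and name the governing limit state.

Bolt shear: A_b = π(16)²/4 = 201.06 mm². φR_n = 0.75 × 469 × 201.06 × 5 × 1 = 353.6 kN.
Bearing (8 mm plate, F_u = 450 MPa): end bolts L_c = 27 − 18/2 = 18, R_n = min(1.2×18×8×450, 2.4×16×8×450) = 77.76 kN/bolt; interior L_c = 51 − 18 = 33, R_n = 138.24 kN/bolt. φR_n = 0.75 × (1×77.76 + 4×138.24) = 473.0 kN.
Tension rupture (net): A_n = (87 − 1×20)×8 = 536 mm² (U = 1.0, A_e = A_n). φR_n = 0.75 × 450 × 536 = 180.9 kN.
Block shear: shear path 1×[27+4×51] = 1×231 mm, A_gv = 1848, A_nv = 1×(231 − 4.5×20)×8 = 1128 mm²; tension to near edge: (22 − 0.5×20)×8 = 96 mm². R_n = min(0.6×450×1128, 0.6×345×1848) + 1.0×450×96 = min(304.56, 382.54) + 43.2 = 347.76 kN. φR_n = 0.75 × 347.76 = 260.8 kN.
Tension yield (gross): A_g = 87×8 = 696 mm². φR_n = 0.90 × 345 × 696 = 216.1 kN.
Governing: min(353.6, 473.0, 180.9, 260.8, 216.1) = 180.9 kN → net-section rupture.

180.9 kN (net-section rupture governs)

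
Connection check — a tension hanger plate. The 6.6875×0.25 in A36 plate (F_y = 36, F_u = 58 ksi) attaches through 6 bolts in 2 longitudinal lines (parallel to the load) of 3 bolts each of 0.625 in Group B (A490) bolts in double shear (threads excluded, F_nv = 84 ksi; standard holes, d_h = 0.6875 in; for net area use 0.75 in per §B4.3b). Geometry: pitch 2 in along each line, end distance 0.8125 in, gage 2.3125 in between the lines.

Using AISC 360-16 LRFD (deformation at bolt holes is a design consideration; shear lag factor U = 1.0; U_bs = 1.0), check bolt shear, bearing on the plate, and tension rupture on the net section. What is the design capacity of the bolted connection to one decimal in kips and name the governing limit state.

Bolt shear: A_b = π(0.625)²/4 = 0.3068 in². φR_n = 0.75 × 84 × 0.3068 × 6 × 2 = 231.9 kips.
Bearing (0.25 in plate, F_u = 58 ksi): end bolts L_c = 0.8125 − 0.6875/2 = 0.46875, R_n = min(1.2×0.46875×0.25×58, 2.4×0.625×0.25×58) = 8.1563 kips/bolt; interior L_c = 2 − 0.6875 = 1.3125, R_n = 21.75 kips/bolt. φR_n = 0.75 × (2×8.1563 + 4×21.75) = 77.5 kips.
Tension rupture (net): A_n = (6.6875 − 2×0.75)×0.25 = 1.2969 in² (U = 1.0, A_e = A_n). φR_n = 0.75 × 58 × 1.2969 = 56.4 kips.
Governing: min(231.9, 77.5, 56.4) = 56.4 kips → net-section rupture.

56.4 kips (net-section rupture governs)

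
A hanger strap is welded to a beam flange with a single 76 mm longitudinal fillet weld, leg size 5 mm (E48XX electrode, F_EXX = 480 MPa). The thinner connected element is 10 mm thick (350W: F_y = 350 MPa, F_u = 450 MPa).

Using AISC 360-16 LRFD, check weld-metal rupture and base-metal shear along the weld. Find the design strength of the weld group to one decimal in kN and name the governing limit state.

58.0 kN (weld metal governs)

Weld metal: throat = 0.707×5 = 3.535 mm, L = 76 mm. φR_n = 0.75 × 0.6 × 480 × 3.535 × 76 = 58.0 kN.
Base metal shear (10 mm plate): yield φR_n = 1.0×0.6×350×10×76 = 159.6 kN; rupture φR_n = 0.75×0.6×450×10×76 = 153.9 kN; take 153.9 kN (rupture).
Governing: min(58.0, 153.9) = 58.0 kN → weld metal.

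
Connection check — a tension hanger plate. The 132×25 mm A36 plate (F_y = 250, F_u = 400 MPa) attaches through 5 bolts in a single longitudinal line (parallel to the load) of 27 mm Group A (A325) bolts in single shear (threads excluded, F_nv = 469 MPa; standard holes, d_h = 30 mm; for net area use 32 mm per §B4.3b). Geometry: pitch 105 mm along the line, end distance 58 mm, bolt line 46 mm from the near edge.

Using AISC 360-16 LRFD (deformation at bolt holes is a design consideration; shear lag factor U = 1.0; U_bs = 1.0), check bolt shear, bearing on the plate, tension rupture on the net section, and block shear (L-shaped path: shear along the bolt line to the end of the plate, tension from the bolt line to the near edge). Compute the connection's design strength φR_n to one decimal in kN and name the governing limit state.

Bolt shear: A_b = π(27)²/4 = 572.56 mm². φR_n = 0.75 × 469 × 572.56 × 5 × 1 = 1007.0 kN.
Bearing (25 mm plate, F_u = 400 MPa): end bolts L_c = 58 − 30/2 = 43, R_n = min(1.2×43×25×400, 2.4×27×25×400) = 516 kN/bolt; interior L_c = 105 − 30 = 75, R_n = 648 kN/bolt. φR_n = 0.75 × (1×516 + 4×648) = 2331.0 kN.
Tension rupture (net): A_n = (132 − 1×32)×25 = 2500 mm² (U = 1.0, A_e = A_n). φR_n = 0.75 × 400 × 2500 = 750.0 kN.
Block shear: shear path 1×[58+4×105] = 1×478 mm, A_gv = 11950, A_nv = 1×(478 − 4.5×32)×25 = 8350 mm²; tension to near edge: (46 − 0.5×32)×25 = 750 mm². R_n = min(0.6×400×8350, 0.6×250×11950) + 1.0×400×750 = min(2004, 1792.5) + 300 = 2092.5 kN. φR_n = 0.75 × 2092.5 = 1569.4 kN.
Governing: min(1007.0, 2331.0, 750.0, 1569.4) = 750.0 kN → net-section rupture.

750.0 kN (net-section rupture governs)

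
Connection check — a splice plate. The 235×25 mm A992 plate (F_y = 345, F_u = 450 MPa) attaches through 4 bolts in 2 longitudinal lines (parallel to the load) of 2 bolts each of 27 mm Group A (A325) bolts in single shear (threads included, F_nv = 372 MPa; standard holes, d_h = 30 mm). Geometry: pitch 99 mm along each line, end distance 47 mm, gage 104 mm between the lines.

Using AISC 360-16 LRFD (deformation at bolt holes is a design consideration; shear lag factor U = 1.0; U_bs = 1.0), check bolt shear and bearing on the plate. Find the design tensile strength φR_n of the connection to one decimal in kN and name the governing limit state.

639.0 kN (bolt shear governs)

Bolt shear: A_b = π(27)²/4 = 572.56 mm². φR_n = 0.75 × 372 × 572.56 × 4 × 1 = 639.0 kN.
Bearing (25 mm plate, F_u = 450 MPa): end bolts L_c = 47 − 30/2 = 32, R_n = min(1.2×32×25×450, 2.4×27×25×450) = 432 kN/bolt; interior L_c = 99 − 30 = 69, R_n = 729 kN/bolt. φR_n = 0.75 × (2×432 + 2×729) = 1741.5 kN.
Governing: min(639.0, 1741.5) = 639.0 kN → bolt shear.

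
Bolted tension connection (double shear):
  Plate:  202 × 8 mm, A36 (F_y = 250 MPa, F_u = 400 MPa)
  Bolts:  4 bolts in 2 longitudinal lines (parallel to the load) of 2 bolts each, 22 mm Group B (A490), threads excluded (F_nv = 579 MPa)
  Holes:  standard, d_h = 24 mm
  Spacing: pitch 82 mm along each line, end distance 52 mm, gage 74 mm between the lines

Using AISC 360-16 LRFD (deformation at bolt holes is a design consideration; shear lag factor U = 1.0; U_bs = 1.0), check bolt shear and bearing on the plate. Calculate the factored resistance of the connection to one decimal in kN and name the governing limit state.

Bolt shear: A_b = π(22)²/4 = 380.13 mm². φR_n = 0.75 × 579 × 380.13 × 4 × 2 = 1320.6 kN.
Bearing (8 mm plate, F_u = 400 MPa): end bolts L_c = 52 − 24/2 = 40, R_n = min(1.2×40×8×400, 2.4×22×8×400) = 153.6 kN/bolt; interior L_c = 82 − 24 = 58, R_n = 168.96 kN/bolt. φR_n = 0.75 × (2×153.6 + 2×168.96) = 483.8 kN.
Governing: min(1320.6, 483.8) = 483.8 kN → bearing.

483.8 kN (bearing governs)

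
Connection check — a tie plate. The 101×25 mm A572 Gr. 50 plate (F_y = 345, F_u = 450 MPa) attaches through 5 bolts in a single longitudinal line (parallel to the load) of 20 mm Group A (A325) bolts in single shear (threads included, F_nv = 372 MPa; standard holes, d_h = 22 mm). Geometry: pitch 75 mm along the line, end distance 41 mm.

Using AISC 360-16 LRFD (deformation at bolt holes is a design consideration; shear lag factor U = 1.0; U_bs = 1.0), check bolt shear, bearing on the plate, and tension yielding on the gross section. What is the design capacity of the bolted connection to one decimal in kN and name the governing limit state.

Bolt shear: A_b = π(20)²/4 = 314.16 mm². φR_n = 0.75 × 372 × 314.16 × 5 × 1 = 438.3 kN.
Bearing (25 mm plate, F_u = 450 MPa): end bolts L_c = 41 − 22/2 = 30, R_n = min(1.2×30×25×450, 2.4×20×25×450) = 405 kN/bolt; interior L_c = 75 − 22 = 53, R_n = 540 kN/bolt. φR_n = 0.75 × (1×405 + 4×540) = 1923.8 kN.
Tension yield (gross): A_g = 101×25 = 2525 mm². φR_n = 0.90 × 345 × 2525 = 784.0 kN.
Governing: min(438.3, 1923.8, 784.0) = 438.3 kN → bolt shear.

438.3 kN (bolt shear governs)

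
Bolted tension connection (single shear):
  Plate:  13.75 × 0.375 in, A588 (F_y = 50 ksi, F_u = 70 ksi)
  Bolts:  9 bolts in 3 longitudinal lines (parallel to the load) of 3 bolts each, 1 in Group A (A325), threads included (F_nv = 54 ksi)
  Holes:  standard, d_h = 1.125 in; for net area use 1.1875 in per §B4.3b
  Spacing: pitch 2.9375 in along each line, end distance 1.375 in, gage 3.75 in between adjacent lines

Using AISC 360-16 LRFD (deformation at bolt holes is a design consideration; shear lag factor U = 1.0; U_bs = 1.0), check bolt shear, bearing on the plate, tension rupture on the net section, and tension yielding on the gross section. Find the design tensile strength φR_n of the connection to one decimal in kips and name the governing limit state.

Bolt shear: A_b = π(1)²/4 = 0.7854 in². φR_n = 0.75 × 54 × 0.7854 × 9 × 1 = 286.3 kips.
Bearing (0.375 in plate, F_u = 70 ksi): end bolts L_c = 1.375 − 1.125/2 = 0.8125, R_n = min(1.2×0.8125×0.375×70, 2.4×1×0.375×70) = 25.594 kips/bolt; interior L_c = 2.9375 − 1.125 = 1.8125, R_n = 57.094 kips/bolt. φR_n = 0.75 × (3×25.594 + 6×57.094) = 314.5 kips.
Tension rupture (net): A_n = (13.75 − 3×1.1875)×0.375 = 3.8203 in² (U = 1.0, A_e = A_n). φR_n = 0.75 × 70 × 3.8203 = 200.6 kips.
Tension yield (gross): A_g = 13.75×0.375 = 5.1563 in². φR_n = 0.90 × 50 × 5.1563 = 232.0 kips.
Governing: min(286.3, 314.5, 200.6, 232.0) = 200.6 kips → net-section rupture.

200.6 kips (net-section rupture governs)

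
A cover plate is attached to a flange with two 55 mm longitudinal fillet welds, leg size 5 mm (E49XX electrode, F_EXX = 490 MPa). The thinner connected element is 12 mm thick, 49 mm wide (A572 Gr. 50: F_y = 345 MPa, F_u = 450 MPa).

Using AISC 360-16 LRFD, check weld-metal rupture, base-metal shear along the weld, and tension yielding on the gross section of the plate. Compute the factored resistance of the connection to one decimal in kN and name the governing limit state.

Weld metal: throat = 0.707×5 = 3.535 mm, L = 2×55 = 110 mm. φR_n = 0.75 × 0.6 × 490 × 3.535 × 110 = 85.7 kN.
Base metal shear (12 mm plate): yield φR_n = 1.0×0.6×345×12×110 = 273.2 kN; rupture φR_n = 0.75×0.6×450×12×110 = 267.3 kN; take 267.3 kN (rupture).
Tension yield (gross): A_g = 49×12 = 588 mm². φR_n = 0.90 × 345 × 588 = 182.6 kN.
Governing: min(85.7, 267.3, 182.6) = 85.7 kN → weld metal.

85.7 kN (weld metal governs)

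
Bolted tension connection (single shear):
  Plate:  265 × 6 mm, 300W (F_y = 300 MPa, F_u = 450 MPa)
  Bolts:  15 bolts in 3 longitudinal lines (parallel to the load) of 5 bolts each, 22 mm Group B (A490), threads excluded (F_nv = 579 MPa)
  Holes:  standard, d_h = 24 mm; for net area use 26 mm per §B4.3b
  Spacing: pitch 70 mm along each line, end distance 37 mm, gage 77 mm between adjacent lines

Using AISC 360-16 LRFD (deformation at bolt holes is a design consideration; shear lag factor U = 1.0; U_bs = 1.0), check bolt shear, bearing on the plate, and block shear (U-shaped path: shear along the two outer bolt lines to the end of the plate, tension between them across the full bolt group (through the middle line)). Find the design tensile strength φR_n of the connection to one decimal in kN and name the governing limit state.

Bolt shear: A_b = π(22)²/4 = 380.13 mm². φR_n = 0.75 × 579 × 380.13 × 15 × 1 = 2476.1 kN.
Bearing (6 mm plate, F_u = 450 MPa): end bolts L_c = 37 − 24/2 = 25, R_n = min(1.2×25×6×450, 2.4×22×6×450) = 81 kN/bolt; interior L_c = 70 − 24 = 46, R_n = 142.56 kN/bolt. φR_n = 0.75 × (3×81 + 12×142.56) = 1465.3 kN.
Block shear: shear path 2×[37+4×70] = 2×317 mm, A_gv = 3804, A_nv = 2×(317 − 4.5×26)×6 = 2400 mm²; tension across gage: (154 − 2×26)×6 = 612 mm². R_n = min(0.6×450×2400, 0.6×300×3804) + 1.0×450×612 = min(648, 684.72) + 275.4 = 923.4 kN. φR_n = 0.75 × 923.4 = 692.6 kN.
Governing: min(2476.1, 1465.3, 692.6) = 692.6 kN → block shear.

692.6 kN (block shear governs)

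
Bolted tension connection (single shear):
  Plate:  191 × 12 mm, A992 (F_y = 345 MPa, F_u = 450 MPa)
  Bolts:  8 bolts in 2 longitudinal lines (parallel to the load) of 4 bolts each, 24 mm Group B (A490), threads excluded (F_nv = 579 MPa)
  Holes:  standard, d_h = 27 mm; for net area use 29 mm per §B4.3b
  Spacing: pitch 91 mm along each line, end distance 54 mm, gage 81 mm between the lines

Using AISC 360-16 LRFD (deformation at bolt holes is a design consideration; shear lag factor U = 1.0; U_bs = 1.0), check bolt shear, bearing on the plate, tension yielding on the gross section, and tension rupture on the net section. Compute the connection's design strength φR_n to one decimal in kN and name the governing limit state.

Bolt shear: A_b = π(24)²/4 = 452.39 mm². φR_n = 0.75 × 579 × 452.39 × 8 × 1 = 1571.6 kN.
Bearing (12 mm plate, F_u = 450 MPa): end bolts L_c = 54 − 27/2 = 40.5, R_n = min(1.2×40.5×12×450, 2.4×24×12×450) = 262.44 kN/bolt; interior L_c = 91 − 27 = 64, R_n = 311.04 kN/bolt. φR_n = 0.75 × (2×262.44 + 6×311.04) = 1793.3 kN.
Tension yield (gross): A_g = 191×12 = 2292 mm². φR_n = 0.90 × 345 × 2292 = 711.7 kN.
Tension rupture (net): A_n = (191 − 2×29)×12 = 1596 mm² (U = 1.0, A_e = A_n). φR_n = 0.75 × 450 × 1596 = 538.7 kN.
Governing: min(1571.6, 1793.3, 711.7, 538.7) = 538.7 kN → net-section rupture.

538.7 kN (net-section rupture governs)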